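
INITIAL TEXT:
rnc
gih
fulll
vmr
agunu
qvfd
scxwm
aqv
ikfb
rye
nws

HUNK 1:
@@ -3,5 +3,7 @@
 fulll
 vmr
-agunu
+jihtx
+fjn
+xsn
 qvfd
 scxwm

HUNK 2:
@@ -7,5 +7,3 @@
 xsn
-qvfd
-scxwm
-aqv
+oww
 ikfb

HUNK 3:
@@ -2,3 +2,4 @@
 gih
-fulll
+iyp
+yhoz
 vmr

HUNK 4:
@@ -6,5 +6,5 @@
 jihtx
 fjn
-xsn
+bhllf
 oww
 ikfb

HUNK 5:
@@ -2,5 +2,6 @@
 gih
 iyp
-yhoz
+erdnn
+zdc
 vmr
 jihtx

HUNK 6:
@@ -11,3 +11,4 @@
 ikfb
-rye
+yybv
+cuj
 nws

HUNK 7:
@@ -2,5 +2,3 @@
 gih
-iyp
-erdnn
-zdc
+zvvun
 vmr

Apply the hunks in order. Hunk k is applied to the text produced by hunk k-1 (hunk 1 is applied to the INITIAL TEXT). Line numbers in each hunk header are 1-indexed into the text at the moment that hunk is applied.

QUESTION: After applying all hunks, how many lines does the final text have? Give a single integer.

Hunk 1: at line 3 remove [agunu] add [jihtx,fjn,xsn] -> 13 lines: rnc gih fulll vmr jihtx fjn xsn qvfd scxwm aqv ikfb rye nws
Hunk 2: at line 7 remove [qvfd,scxwm,aqv] add [oww] -> 11 lines: rnc gih fulll vmr jihtx fjn xsn oww ikfb rye nws
Hunk 3: at line 2 remove [fulll] add [iyp,yhoz] -> 12 lines: rnc gih iyp yhoz vmr jihtx fjn xsn oww ikfb rye nws
Hunk 4: at line 6 remove [xsn] add [bhllf] -> 12 lines: rnc gih iyp yhoz vmr jihtx fjn bhllf oww ikfb rye nws
Hunk 5: at line 2 remove [yhoz] add [erdnn,zdc] -> 13 lines: rnc gih iyp erdnn zdc vmr jihtx fjn bhllf oww ikfb rye nws
Hunk 6: at line 11 remove [rye] add [yybv,cuj] -> 14 lines: rnc gih iyp erdnn zdc vmr jihtx fjn bhllf oww ikfb yybv cuj nws
Hunk 7: at line 2 remove [iyp,erdnn,zdc] add [zvvun] -> 12 lines: rnc gih zvvun vmr jihtx fjn bhllf oww ikfb yybv cuj nws
Final line count: 12

Answer: 12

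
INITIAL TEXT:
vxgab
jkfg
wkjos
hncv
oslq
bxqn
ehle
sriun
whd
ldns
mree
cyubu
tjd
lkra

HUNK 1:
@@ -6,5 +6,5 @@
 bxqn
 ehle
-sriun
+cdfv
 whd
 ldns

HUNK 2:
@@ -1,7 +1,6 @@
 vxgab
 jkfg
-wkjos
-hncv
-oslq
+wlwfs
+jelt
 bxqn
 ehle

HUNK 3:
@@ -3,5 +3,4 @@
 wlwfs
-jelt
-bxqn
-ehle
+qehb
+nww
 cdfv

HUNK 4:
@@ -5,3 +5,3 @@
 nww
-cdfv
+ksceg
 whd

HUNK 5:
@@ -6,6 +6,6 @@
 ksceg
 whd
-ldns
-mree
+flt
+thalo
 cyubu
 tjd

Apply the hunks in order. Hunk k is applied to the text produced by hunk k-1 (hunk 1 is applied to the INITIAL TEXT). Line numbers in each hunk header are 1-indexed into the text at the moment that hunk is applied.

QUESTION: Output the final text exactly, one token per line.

Hunk 1: at line 6 remove [sriun] add [cdfv] -> 14 lines: vxgab jkfg wkjos hncv oslq bxqn ehle cdfv whd ldns mree cyubu tjd lkra
Hunk 2: at line 1 remove [wkjos,hncv,oslq] add [wlwfs,jelt] -> 13 lines: vxgab jkfg wlwfs jelt bxqn ehle cdfv whd ldns mree cyubu tjd lkra
Hunk 3: at line 3 remove [jelt,bxqn,ehle] add [qehb,nww] -> 12 lines: vxgab jkfg wlwfs qehb nww cdfv whd ldns mree cyubu tjd lkra
Hunk 4: at line 5 remove [cdfv] add [ksceg] -> 12 lines: vxgab jkfg wlwfs qehb nww ksceg whd ldns mree cyubu tjd lkra
Hunk 5: at line 6 remove [ldns,mree] add [flt,thalo] -> 12 lines: vxgab jkfg wlwfs qehb nww ksceg whd flt thalo cyubu tjd lkra

Answer: vxgab
jkfg
wlwfs
qehb
nww
ksceg
whd
flt
thalo
cyubu
tjd
lkra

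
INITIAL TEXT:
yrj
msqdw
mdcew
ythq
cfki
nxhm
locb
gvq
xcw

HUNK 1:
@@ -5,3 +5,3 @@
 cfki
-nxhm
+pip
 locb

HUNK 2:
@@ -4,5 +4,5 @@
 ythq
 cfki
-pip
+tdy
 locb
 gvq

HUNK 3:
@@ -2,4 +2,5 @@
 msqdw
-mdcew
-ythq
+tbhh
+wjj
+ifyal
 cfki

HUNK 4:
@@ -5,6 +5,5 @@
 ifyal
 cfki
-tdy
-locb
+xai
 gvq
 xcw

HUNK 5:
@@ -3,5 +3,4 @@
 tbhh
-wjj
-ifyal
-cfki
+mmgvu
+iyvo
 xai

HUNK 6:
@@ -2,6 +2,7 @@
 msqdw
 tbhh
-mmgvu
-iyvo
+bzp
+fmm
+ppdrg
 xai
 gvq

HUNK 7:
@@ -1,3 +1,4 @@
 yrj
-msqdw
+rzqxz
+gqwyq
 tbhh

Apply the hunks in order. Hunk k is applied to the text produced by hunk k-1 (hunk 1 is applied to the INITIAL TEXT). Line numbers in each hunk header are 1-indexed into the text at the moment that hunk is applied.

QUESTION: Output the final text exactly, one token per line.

Hunk 1: at line 5 remove [nxhm] add [pip] -> 9 lines: yrj msqdw mdcew ythq cfki pip locb gvq xcw
Hunk 2: at line 4 remove [pip] add [tdy] -> 9 lines: yrj msqdw mdcew ythq cfki tdy locb gvq xcw
Hunk 3: at line 2 remove [mdcew,ythq] add [tbhh,wjj,ifyal] -> 10 lines: yrj msqdw tbhh wjj ifyal cfki tdy locb gvq xcw
Hunk 4: at line 5 remove [tdy,locb] add [xai] -> 9 lines: yrj msqdw tbhh wjj ifyal cfki xai gvq xcw
Hunk 5: at line 3 remove [wjj,ifyal,cfki] add [mmgvu,iyvo] -> 8 lines: yrj msqdw tbhh mmgvu iyvo xai gvq xcw
Hunk 6: at line 2 remove [mmgvu,iyvo] add [bzp,fmm,ppdrg] -> 9 lines: yrj msqdw tbhh bzp fmm ppdrg xai gvq xcw
Hunk 7: at line 1 remove [msqdw] add [rzqxz,gqwyq] -> 10 lines: yrj rzqxz gqwyq tbhh bzp fmm ppdrg xai gvq xcw

Answer: yrj
rzqxz
gqwyq
tbhh
bzp
fmm
ppdrg
xai
gvq
xcw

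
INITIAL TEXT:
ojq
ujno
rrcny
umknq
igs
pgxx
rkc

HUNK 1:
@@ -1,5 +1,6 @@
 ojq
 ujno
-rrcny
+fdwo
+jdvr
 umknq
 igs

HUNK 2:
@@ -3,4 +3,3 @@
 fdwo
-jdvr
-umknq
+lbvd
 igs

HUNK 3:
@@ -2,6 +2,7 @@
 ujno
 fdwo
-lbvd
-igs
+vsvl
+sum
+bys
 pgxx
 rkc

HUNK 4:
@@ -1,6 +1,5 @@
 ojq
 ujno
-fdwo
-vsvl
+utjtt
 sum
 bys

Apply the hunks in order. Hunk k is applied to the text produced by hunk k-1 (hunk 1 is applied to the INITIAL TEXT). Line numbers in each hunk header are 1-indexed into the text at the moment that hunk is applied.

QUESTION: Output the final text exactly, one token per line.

Answer: ojq
ujno
utjtt
sum
bys
pgxx
rkc

Derivation:
Hunk 1: at line 1 remove [rrcny] add [fdwo,jdvr] -> 8 lines: ojq ujno fdwo jdvr umknq igs pgxx rkc
Hunk 2: at line 3 remove [jdvr,umknq] add [lbvd] -> 7 lines: ojq ujno fdwo lbvd igs pgxx rkc
Hunk 3: at line 2 remove [lbvd,igs] add [vsvl,sum,bys] -> 8 lines: ojq ujno fdwo vsvl sum bys pgxx rkc
Hunk 4: at line 1 remove [fdwo,vsvl] add [utjtt] -> 7 lines: ojq ujno utjtt sum bys pgxx rkc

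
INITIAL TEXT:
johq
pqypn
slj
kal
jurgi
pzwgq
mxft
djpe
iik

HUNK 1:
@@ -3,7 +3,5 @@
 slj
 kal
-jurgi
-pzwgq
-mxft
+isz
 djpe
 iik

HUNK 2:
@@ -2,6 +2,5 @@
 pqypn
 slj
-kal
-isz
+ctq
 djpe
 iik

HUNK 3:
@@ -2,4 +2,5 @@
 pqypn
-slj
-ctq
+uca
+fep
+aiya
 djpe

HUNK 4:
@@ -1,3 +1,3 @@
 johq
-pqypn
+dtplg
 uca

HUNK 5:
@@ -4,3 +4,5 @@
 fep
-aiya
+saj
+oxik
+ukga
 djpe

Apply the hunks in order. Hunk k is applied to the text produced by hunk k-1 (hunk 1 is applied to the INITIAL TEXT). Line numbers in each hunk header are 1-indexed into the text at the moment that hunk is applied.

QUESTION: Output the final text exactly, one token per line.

Answer: johq
dtplg
uca
fep
saj
oxik
ukga
djpe
iik

Derivation:
Hunk 1: at line 3 remove [jurgi,pzwgq,mxft] add [isz] -> 7 lines: johq pqypn slj kal isz djpe iik
Hunk 2: at line 2 remove [kal,isz] add [ctq] -> 6 lines: johq pqypn slj ctq djpe iik
Hunk 3: at line 2 remove [slj,ctq] add [uca,fep,aiya] -> 7 lines: johq pqypn uca fep aiya djpe iik
Hunk 4: at line 1 remove [pqypn] add [dtplg] -> 7 lines: johq dtplg uca fep aiya djpe iik
Hunk 5: at line 4 remove [aiya] add [saj,oxik,ukga] -> 9 lines: johq dtplg uca fep saj oxik ukga djpe iik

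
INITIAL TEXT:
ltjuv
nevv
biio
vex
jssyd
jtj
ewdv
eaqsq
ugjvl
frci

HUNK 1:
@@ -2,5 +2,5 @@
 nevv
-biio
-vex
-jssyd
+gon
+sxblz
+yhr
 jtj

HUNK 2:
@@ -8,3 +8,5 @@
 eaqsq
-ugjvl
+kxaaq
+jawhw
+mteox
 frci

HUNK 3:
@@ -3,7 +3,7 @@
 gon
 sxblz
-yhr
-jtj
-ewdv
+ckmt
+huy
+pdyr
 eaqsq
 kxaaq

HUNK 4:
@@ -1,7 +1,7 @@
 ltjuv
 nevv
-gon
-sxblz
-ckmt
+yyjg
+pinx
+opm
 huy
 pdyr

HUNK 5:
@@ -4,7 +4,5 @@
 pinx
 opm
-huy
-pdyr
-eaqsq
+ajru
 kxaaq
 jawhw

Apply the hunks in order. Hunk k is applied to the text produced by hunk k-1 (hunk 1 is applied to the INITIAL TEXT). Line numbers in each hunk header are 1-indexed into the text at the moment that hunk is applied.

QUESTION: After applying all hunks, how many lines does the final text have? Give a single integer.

Answer: 10

Derivation:
Hunk 1: at line 2 remove [biio,vex,jssyd] add [gon,sxblz,yhr] -> 10 lines: ltjuv nevv gon sxblz yhr jtj ewdv eaqsq ugjvl frci
Hunk 2: at line 8 remove [ugjvl] add [kxaaq,jawhw,mteox] -> 12 lines: ltjuv nevv gon sxblz yhr jtj ewdv eaqsq kxaaq jawhw mteox frci
Hunk 3: at line 3 remove [yhr,jtj,ewdv] add [ckmt,huy,pdyr] -> 12 lines: ltjuv nevv gon sxblz ckmt huy pdyr eaqsq kxaaq jawhw mteox frci
Hunk 4: at line 1 remove [gon,sxblz,ckmt] add [yyjg,pinx,opm] -> 12 lines: ltjuv nevv yyjg pinx opm huy pdyr eaqsq kxaaq jawhw mteox frci
Hunk 5: at line 4 remove [huy,pdyr,eaqsq] add [ajru] -> 10 lines: ltjuv nevv yyjg pinx opm ajru kxaaq jawhw mteox frci
Final line count: 10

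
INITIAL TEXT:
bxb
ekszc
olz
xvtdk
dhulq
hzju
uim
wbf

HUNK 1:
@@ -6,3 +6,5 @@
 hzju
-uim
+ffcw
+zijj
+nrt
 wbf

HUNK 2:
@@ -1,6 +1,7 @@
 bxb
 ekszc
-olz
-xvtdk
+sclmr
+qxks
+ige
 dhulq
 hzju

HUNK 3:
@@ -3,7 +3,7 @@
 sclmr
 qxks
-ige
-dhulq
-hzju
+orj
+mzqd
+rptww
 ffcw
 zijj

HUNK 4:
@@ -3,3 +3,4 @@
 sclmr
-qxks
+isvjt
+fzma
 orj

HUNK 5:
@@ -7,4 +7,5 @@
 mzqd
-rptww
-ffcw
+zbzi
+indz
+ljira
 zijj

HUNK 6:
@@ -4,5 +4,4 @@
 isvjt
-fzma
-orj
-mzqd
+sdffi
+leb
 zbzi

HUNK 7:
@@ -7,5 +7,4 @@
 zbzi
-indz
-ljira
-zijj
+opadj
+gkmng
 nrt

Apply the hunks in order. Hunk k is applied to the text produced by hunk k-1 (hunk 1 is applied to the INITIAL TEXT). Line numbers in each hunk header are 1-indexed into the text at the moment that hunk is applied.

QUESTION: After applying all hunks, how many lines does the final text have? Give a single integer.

Hunk 1: at line 6 remove [uim] add [ffcw,zijj,nrt] -> 10 lines: bxb ekszc olz xvtdk dhulq hzju ffcw zijj nrt wbf
Hunk 2: at line 1 remove [olz,xvtdk] add [sclmr,qxks,ige] -> 11 lines: bxb ekszc sclmr qxks ige dhulq hzju ffcw zijj nrt wbf
Hunk 3: at line 3 remove [ige,dhulq,hzju] add [orj,mzqd,rptww] -> 11 lines: bxb ekszc sclmr qxks orj mzqd rptww ffcw zijj nrt wbf
Hunk 4: at line 3 remove [qxks] add [isvjt,fzma] -> 12 lines: bxb ekszc sclmr isvjt fzma orj mzqd rptww ffcw zijj nrt wbf
Hunk 5: at line 7 remove [rptww,ffcw] add [zbzi,indz,ljira] -> 13 lines: bxb ekszc sclmr isvjt fzma orj mzqd zbzi indz ljira zijj nrt wbf
Hunk 6: at line 4 remove [fzma,orj,mzqd] add [sdffi,leb] -> 12 lines: bxb ekszc sclmr isvjt sdffi leb zbzi indz ljira zijj nrt wbf
Hunk 7: at line 7 remove [indz,ljira,zijj] add [opadj,gkmng] -> 11 lines: bxb ekszc sclmr isvjt sdffi leb zbzi opadj gkmng nrt wbf
Final line count: 11

Answer: 11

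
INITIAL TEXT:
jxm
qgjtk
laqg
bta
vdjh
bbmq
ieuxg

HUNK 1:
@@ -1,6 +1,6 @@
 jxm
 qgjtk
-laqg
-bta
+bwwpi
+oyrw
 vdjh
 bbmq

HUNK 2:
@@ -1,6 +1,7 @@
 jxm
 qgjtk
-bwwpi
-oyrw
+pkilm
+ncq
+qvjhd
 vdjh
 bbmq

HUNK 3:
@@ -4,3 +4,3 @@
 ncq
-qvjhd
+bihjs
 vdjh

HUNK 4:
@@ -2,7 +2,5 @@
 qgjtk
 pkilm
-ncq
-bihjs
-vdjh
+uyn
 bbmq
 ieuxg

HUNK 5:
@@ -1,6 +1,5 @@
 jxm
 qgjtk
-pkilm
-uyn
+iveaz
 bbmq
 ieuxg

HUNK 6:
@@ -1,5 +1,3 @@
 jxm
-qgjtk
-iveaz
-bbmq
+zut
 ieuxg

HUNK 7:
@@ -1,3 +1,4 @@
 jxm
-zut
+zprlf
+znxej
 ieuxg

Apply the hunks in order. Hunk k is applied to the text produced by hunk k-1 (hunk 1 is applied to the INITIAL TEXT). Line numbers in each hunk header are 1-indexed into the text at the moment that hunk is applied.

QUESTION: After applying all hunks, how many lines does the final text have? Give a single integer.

Hunk 1: at line 1 remove [laqg,bta] add [bwwpi,oyrw] -> 7 lines: jxm qgjtk bwwpi oyrw vdjh bbmq ieuxg
Hunk 2: at line 1 remove [bwwpi,oyrw] add [pkilm,ncq,qvjhd] -> 8 lines: jxm qgjtk pkilm ncq qvjhd vdjh bbmq ieuxg
Hunk 3: at line 4 remove [qvjhd] add [bihjs] -> 8 lines: jxm qgjtk pkilm ncq bihjs vdjh bbmq ieuxg
Hunk 4: at line 2 remove [ncq,bihjs,vdjh] add [uyn] -> 6 lines: jxm qgjtk pkilm uyn bbmq ieuxg
Hunk 5: at line 1 remove [pkilm,uyn] add [iveaz] -> 5 lines: jxm qgjtk iveaz bbmq ieuxg
Hunk 6: at line 1 remove [qgjtk,iveaz,bbmq] add [zut] -> 3 lines: jxm zut ieuxg
Hunk 7: at line 1 remove [zut] add [zprlf,znxej] -> 4 lines: jxm zprlf znxej ieuxg
Final line count: 4

Answer: 4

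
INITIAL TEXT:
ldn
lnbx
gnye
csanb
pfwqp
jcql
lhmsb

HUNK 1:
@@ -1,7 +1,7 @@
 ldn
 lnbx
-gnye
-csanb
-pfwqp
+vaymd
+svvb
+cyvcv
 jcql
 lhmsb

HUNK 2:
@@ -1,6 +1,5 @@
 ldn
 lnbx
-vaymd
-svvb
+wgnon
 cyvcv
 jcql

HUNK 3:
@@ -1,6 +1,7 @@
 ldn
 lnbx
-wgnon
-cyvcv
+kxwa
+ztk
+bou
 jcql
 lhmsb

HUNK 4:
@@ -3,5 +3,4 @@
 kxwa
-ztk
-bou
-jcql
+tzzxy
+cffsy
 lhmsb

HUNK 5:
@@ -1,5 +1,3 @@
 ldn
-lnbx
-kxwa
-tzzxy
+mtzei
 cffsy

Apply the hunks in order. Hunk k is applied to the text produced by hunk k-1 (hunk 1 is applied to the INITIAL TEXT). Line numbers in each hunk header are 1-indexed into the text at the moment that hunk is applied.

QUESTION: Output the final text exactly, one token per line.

Hunk 1: at line 1 remove [gnye,csanb,pfwqp] add [vaymd,svvb,cyvcv] -> 7 lines: ldn lnbx vaymd svvb cyvcv jcql lhmsb
Hunk 2: at line 1 remove [vaymd,svvb] add [wgnon] -> 6 lines: ldn lnbx wgnon cyvcv jcql lhmsb
Hunk 3: at line 1 remove [wgnon,cyvcv] add [kxwa,ztk,bou] -> 7 lines: ldn lnbx kxwa ztk bou jcql lhmsb
Hunk 4: at line 3 remove [ztk,bou,jcql] add [tzzxy,cffsy] -> 6 lines: ldn lnbx kxwa tzzxy cffsy lhmsb
Hunk 5: at line 1 remove [lnbx,kxwa,tzzxy] add [mtzei] -> 4 lines: ldn mtzei cffsy lhmsb

Answer: ldn
mtzei
cffsy
lhmsb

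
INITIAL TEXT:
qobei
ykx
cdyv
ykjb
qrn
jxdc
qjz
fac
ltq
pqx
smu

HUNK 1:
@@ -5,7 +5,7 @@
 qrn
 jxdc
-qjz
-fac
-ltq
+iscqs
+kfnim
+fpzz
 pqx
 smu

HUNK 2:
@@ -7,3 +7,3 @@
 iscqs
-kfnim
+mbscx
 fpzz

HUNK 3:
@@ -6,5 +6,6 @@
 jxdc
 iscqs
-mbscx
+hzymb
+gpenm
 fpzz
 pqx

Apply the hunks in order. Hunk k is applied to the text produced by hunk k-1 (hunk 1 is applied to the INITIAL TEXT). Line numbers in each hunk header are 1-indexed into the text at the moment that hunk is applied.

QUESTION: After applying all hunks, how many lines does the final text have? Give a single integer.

Answer: 12

Derivation:
Hunk 1: at line 5 remove [qjz,fac,ltq] add [iscqs,kfnim,fpzz] -> 11 lines: qobei ykx cdyv ykjb qrn jxdc iscqs kfnim fpzz pqx smu
Hunk 2: at line 7 remove [kfnim] add [mbscx] -> 11 lines: qobei ykx cdyv ykjb qrn jxdc iscqs mbscx fpzz pqx smu
Hunk 3: at line 6 remove [mbscx] add [hzymb,gpenm] -> 12 lines: qobei ykx cdyv ykjb qrn jxdc iscqs hzymb gpenm fpzz pqx smu
Final line count: 12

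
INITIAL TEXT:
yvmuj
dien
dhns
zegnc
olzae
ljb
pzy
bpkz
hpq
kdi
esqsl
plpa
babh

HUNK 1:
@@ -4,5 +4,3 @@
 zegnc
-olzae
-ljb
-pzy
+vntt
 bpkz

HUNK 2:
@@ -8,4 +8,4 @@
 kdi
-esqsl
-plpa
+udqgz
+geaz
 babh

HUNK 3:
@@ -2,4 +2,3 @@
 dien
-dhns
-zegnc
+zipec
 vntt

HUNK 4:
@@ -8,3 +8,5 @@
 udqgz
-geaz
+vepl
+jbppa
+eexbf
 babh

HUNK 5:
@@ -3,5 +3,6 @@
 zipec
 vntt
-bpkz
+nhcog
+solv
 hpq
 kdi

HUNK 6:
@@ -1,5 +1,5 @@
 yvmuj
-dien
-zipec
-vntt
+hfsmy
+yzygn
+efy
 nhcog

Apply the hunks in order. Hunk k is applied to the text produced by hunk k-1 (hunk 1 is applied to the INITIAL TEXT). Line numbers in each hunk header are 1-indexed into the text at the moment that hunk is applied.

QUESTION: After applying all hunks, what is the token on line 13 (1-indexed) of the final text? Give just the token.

Hunk 1: at line 4 remove [olzae,ljb,pzy] add [vntt] -> 11 lines: yvmuj dien dhns zegnc vntt bpkz hpq kdi esqsl plpa babh
Hunk 2: at line 8 remove [esqsl,plpa] add [udqgz,geaz] -> 11 lines: yvmuj dien dhns zegnc vntt bpkz hpq kdi udqgz geaz babh
Hunk 3: at line 2 remove [dhns,zegnc] add [zipec] -> 10 lines: yvmuj dien zipec vntt bpkz hpq kdi udqgz geaz babh
Hunk 4: at line 8 remove [geaz] add [vepl,jbppa,eexbf] -> 12 lines: yvmuj dien zipec vntt bpkz hpq kdi udqgz vepl jbppa eexbf babh
Hunk 5: at line 3 remove [bpkz] add [nhcog,solv] -> 13 lines: yvmuj dien zipec vntt nhcog solv hpq kdi udqgz vepl jbppa eexbf babh
Hunk 6: at line 1 remove [dien,zipec,vntt] add [hfsmy,yzygn,efy] -> 13 lines: yvmuj hfsmy yzygn efy nhcog solv hpq kdi udqgz vepl jbppa eexbf babh
Final line 13: babh

Answer: babh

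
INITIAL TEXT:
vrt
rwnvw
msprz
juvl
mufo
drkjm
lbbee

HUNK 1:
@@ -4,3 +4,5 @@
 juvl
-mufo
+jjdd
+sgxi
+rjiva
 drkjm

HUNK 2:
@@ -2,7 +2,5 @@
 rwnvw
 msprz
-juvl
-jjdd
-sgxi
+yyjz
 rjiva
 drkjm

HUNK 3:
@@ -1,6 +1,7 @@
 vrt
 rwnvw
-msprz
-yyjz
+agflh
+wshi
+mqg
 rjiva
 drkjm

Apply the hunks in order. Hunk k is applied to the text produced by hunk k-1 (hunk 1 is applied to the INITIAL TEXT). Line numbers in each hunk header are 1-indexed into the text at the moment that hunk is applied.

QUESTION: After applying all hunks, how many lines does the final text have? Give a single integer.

Answer: 8

Derivation:
Hunk 1: at line 4 remove [mufo] add [jjdd,sgxi,rjiva] -> 9 lines: vrt rwnvw msprz juvl jjdd sgxi rjiva drkjm lbbee
Hunk 2: at line 2 remove [juvl,jjdd,sgxi] add [yyjz] -> 7 lines: vrt rwnvw msprz yyjz rjiva drkjm lbbee
Hunk 3: at line 1 remove [msprz,yyjz] add [agflh,wshi,mqg] -> 8 lines: vrt rwnvw agflh wshi mqg rjiva drkjm lbbee
Final line count: 8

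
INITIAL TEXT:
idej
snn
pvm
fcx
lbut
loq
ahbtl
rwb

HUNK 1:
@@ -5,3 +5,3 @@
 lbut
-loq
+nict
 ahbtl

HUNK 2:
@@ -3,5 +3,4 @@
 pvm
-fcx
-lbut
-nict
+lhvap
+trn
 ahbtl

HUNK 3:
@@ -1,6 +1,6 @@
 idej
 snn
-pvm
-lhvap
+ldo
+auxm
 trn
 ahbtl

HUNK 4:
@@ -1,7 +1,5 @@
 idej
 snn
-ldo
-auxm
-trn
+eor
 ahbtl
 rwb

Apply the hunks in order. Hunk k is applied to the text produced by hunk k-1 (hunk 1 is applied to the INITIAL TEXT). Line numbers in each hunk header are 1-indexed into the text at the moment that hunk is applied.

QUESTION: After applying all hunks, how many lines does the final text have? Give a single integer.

Answer: 5

Derivation:
Hunk 1: at line 5 remove [loq] add [nict] -> 8 lines: idej snn pvm fcx lbut nict ahbtl rwb
Hunk 2: at line 3 remove [fcx,lbut,nict] add [lhvap,trn] -> 7 lines: idej snn pvm lhvap trn ahbtl rwb
Hunk 3: at line 1 remove [pvm,lhvap] add [ldo,auxm] -> 7 lines: idej snn ldo auxm trn ahbtl rwb
Hunk 4: at line 1 remove [ldo,auxm,trn] add [eor] -> 5 lines: idej snn eor ahbtl rwb
Final line count: 5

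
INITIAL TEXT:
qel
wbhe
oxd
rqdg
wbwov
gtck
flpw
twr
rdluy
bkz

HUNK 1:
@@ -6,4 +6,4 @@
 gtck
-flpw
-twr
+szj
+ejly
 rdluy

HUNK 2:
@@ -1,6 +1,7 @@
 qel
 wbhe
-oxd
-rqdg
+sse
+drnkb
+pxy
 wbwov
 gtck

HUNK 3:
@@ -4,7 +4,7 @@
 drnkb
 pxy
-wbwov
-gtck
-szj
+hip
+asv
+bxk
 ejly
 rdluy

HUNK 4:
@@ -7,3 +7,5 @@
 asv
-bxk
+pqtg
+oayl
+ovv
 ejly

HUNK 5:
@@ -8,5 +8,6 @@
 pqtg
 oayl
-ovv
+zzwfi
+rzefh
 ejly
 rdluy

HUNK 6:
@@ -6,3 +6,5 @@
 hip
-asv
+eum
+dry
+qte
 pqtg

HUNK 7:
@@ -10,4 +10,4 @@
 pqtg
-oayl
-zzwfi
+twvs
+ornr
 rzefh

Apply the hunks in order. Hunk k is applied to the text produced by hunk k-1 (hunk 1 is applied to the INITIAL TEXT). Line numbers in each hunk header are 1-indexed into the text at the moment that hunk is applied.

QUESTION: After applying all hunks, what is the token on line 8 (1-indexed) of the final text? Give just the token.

Hunk 1: at line 6 remove [flpw,twr] add [szj,ejly] -> 10 lines: qel wbhe oxd rqdg wbwov gtck szj ejly rdluy bkz
Hunk 2: at line 1 remove [oxd,rqdg] add [sse,drnkb,pxy] -> 11 lines: qel wbhe sse drnkb pxy wbwov gtck szj ejly rdluy bkz
Hunk 3: at line 4 remove [wbwov,gtck,szj] add [hip,asv,bxk] -> 11 lines: qel wbhe sse drnkb pxy hip asv bxk ejly rdluy bkz
Hunk 4: at line 7 remove [bxk] add [pqtg,oayl,ovv] -> 13 lines: qel wbhe sse drnkb pxy hip asv pqtg oayl ovv ejly rdluy bkz
Hunk 5: at line 8 remove [ovv] add [zzwfi,rzefh] -> 14 lines: qel wbhe sse drnkb pxy hip asv pqtg oayl zzwfi rzefh ejly rdluy bkz
Hunk 6: at line 6 remove [asv] add [eum,dry,qte] -> 16 lines: qel wbhe sse drnkb pxy hip eum dry qte pqtg oayl zzwfi rzefh ejly rdluy bkz
Hunk 7: at line 10 remove [oayl,zzwfi] add [twvs,ornr] -> 16 lines: qel wbhe sse drnkb pxy hip eum dry qte pqtg twvs ornr rzefh ejly rdluy bkz
Final line 8: dry

Answer: dry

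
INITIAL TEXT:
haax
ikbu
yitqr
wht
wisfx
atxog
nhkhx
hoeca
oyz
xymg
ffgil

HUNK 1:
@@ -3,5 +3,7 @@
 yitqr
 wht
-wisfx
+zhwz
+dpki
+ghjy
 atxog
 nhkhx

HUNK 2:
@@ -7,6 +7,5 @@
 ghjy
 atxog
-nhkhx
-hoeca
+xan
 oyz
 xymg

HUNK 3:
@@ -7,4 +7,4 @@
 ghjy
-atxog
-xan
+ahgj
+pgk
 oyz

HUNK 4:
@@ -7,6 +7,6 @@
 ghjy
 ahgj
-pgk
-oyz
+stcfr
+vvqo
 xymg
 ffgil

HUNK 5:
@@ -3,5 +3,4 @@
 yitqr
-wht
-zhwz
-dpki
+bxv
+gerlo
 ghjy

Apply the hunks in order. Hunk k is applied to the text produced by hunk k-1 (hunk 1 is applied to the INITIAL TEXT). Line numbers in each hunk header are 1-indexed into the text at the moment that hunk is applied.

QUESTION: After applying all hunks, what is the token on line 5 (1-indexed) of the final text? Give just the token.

Hunk 1: at line 3 remove [wisfx] add [zhwz,dpki,ghjy] -> 13 lines: haax ikbu yitqr wht zhwz dpki ghjy atxog nhkhx hoeca oyz xymg ffgil
Hunk 2: at line 7 remove [nhkhx,hoeca] add [xan] -> 12 lines: haax ikbu yitqr wht zhwz dpki ghjy atxog xan oyz xymg ffgil
Hunk 3: at line 7 remove [atxog,xan] add [ahgj,pgk] -> 12 lines: haax ikbu yitqr wht zhwz dpki ghjy ahgj pgk oyz xymg ffgil
Hunk 4: at line 7 remove [pgk,oyz] add [stcfr,vvqo] -> 12 lines: haax ikbu yitqr wht zhwz dpki ghjy ahgj stcfr vvqo xymg ffgil
Hunk 5: at line 3 remove [wht,zhwz,dpki] add [bxv,gerlo] -> 11 lines: haax ikbu yitqr bxv gerlo ghjy ahgj stcfr vvqo xymg ffgil
Final line 5: gerlo

Answer: gerlo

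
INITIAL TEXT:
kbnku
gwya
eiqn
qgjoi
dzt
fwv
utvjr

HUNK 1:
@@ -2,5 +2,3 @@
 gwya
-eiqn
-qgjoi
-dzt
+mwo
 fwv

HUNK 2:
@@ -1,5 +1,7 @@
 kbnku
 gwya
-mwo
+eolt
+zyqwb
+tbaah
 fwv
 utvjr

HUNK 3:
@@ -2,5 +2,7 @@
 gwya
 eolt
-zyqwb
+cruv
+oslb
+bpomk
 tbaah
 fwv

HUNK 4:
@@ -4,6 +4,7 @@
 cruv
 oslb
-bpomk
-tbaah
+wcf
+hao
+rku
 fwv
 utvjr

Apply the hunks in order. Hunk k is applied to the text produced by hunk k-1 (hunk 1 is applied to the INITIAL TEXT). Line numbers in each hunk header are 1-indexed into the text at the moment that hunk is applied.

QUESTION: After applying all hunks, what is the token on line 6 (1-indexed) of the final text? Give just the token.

Answer: wcf

Derivation:
Hunk 1: at line 2 remove [eiqn,qgjoi,dzt] add [mwo] -> 5 lines: kbnku gwya mwo fwv utvjr
Hunk 2: at line 1 remove [mwo] add [eolt,zyqwb,tbaah] -> 7 lines: kbnku gwya eolt zyqwb tbaah fwv utvjr
Hunk 3: at line 2 remove [zyqwb] add [cruv,oslb,bpomk] -> 9 lines: kbnku gwya eolt cruv oslb bpomk tbaah fwv utvjr
Hunk 4: at line 4 remove [bpomk,tbaah] add [wcf,hao,rku] -> 10 lines: kbnku gwya eolt cruv oslb wcf hao rku fwv utvjr
Final line 6: wcf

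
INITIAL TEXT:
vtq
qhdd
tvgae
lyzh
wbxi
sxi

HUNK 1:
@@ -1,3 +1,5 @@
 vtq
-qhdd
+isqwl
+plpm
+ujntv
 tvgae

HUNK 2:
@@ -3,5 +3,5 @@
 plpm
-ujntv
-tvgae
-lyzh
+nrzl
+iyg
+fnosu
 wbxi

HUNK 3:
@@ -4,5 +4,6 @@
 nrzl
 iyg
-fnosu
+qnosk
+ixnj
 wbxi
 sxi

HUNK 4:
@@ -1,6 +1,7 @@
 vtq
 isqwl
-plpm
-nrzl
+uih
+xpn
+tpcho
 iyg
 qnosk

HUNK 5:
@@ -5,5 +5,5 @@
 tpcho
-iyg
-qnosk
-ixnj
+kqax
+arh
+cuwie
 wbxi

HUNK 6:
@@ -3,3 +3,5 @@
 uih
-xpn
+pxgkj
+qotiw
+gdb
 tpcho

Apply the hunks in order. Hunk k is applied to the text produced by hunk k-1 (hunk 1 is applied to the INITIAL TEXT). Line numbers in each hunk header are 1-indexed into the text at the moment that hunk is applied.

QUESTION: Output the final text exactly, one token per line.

Hunk 1: at line 1 remove [qhdd] add [isqwl,plpm,ujntv] -> 8 lines: vtq isqwl plpm ujntv tvgae lyzh wbxi sxi
Hunk 2: at line 3 remove [ujntv,tvgae,lyzh] add [nrzl,iyg,fnosu] -> 8 lines: vtq isqwl plpm nrzl iyg fnosu wbxi sxi
Hunk 3: at line 4 remove [fnosu] add [qnosk,ixnj] -> 9 lines: vtq isqwl plpm nrzl iyg qnosk ixnj wbxi sxi
Hunk 4: at line 1 remove [plpm,nrzl] add [uih,xpn,tpcho] -> 10 lines: vtq isqwl uih xpn tpcho iyg qnosk ixnj wbxi sxi
Hunk 5: at line 5 remove [iyg,qnosk,ixnj] add [kqax,arh,cuwie] -> 10 lines: vtq isqwl uih xpn tpcho kqax arh cuwie wbxi sxi
Hunk 6: at line 3 remove [xpn] add [pxgkj,qotiw,gdb] -> 12 lines: vtq isqwl uih pxgkj qotiw gdb tpcho kqax arh cuwie wbxi sxi

Answer: vtq
isqwl
uih
pxgkj
qotiw
gdb
tpcho
kqax
arh
cuwie
wbxi
sxi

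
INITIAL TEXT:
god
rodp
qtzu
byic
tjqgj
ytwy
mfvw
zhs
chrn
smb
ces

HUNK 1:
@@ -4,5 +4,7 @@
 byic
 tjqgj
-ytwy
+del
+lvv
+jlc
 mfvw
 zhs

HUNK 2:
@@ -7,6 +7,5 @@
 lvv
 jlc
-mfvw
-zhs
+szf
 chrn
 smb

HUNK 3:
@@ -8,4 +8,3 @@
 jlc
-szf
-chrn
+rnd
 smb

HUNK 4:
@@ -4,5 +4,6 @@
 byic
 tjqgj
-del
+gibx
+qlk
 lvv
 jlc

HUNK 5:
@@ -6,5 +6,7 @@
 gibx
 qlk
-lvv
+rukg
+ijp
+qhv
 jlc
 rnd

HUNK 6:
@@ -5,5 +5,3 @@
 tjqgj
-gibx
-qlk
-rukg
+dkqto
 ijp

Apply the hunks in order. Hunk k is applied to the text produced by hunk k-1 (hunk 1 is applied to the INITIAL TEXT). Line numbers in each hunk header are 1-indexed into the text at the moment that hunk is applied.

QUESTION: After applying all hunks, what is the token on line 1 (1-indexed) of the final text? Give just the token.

Answer: god

Derivation:
Hunk 1: at line 4 remove [ytwy] add [del,lvv,jlc] -> 13 lines: god rodp qtzu byic tjqgj del lvv jlc mfvw zhs chrn smb ces
Hunk 2: at line 7 remove [mfvw,zhs] add [szf] -> 12 lines: god rodp qtzu byic tjqgj del lvv jlc szf chrn smb ces
Hunk 3: at line 8 remove [szf,chrn] add [rnd] -> 11 lines: god rodp qtzu byic tjqgj del lvv jlc rnd smb ces
Hunk 4: at line 4 remove [del] add [gibx,qlk] -> 12 lines: god rodp qtzu byic tjqgj gibx qlk lvv jlc rnd smb ces
Hunk 5: at line 6 remove [lvv] add [rukg,ijp,qhv] -> 14 lines: god rodp qtzu byic tjqgj gibx qlk rukg ijp qhv jlc rnd smb ces
Hunk 6: at line 5 remove [gibx,qlk,rukg] add [dkqto] -> 12 lines: god rodp qtzu byic tjqgj dkqto ijp qhv jlc rnd smb ces
Final line 1: god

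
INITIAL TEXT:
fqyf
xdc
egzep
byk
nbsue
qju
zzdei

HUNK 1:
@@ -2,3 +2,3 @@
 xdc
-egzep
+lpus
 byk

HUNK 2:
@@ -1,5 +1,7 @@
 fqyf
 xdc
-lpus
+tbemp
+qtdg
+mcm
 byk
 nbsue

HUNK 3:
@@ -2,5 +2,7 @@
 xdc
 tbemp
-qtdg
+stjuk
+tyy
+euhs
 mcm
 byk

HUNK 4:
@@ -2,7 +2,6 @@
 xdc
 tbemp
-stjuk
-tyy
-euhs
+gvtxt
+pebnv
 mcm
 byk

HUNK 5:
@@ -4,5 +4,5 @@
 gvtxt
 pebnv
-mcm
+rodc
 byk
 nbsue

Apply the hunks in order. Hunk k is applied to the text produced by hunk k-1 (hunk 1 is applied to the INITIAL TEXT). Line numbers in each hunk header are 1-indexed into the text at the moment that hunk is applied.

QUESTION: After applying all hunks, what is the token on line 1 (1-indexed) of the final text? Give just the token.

Hunk 1: at line 2 remove [egzep] add [lpus] -> 7 lines: fqyf xdc lpus byk nbsue qju zzdei
Hunk 2: at line 1 remove [lpus] add [tbemp,qtdg,mcm] -> 9 lines: fqyf xdc tbemp qtdg mcm byk nbsue qju zzdei
Hunk 3: at line 2 remove [qtdg] add [stjuk,tyy,euhs] -> 11 lines: fqyf xdc tbemp stjuk tyy euhs mcm byk nbsue qju zzdei
Hunk 4: at line 2 remove [stjuk,tyy,euhs] add [gvtxt,pebnv] -> 10 lines: fqyf xdc tbemp gvtxt pebnv mcm byk nbsue qju zzdei
Hunk 5: at line 4 remove [mcm] add [rodc] -> 10 lines: fqyf xdc tbemp gvtxt pebnv rodc byk nbsue qju zzdei
Final line 1: fqyf

Answer: fqyf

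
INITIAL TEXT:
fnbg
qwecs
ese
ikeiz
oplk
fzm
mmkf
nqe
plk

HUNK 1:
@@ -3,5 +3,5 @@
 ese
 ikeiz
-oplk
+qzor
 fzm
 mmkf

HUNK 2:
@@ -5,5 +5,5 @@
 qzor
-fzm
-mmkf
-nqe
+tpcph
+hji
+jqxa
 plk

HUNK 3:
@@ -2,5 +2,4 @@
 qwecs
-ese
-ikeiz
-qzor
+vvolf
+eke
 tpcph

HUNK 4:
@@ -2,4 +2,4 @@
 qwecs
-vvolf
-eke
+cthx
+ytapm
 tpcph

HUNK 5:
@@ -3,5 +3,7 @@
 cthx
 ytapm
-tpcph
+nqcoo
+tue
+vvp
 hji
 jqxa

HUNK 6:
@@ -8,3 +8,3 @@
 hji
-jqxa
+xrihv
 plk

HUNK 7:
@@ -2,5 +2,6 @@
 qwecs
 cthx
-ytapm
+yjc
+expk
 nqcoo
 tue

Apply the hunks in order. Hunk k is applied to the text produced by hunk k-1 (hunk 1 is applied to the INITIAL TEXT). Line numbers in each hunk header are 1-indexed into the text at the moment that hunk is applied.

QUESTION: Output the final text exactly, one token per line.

Hunk 1: at line 3 remove [oplk] add [qzor] -> 9 lines: fnbg qwecs ese ikeiz qzor fzm mmkf nqe plk
Hunk 2: at line 5 remove [fzm,mmkf,nqe] add [tpcph,hji,jqxa] -> 9 lines: fnbg qwecs ese ikeiz qzor tpcph hji jqxa plk
Hunk 3: at line 2 remove [ese,ikeiz,qzor] add [vvolf,eke] -> 8 lines: fnbg qwecs vvolf eke tpcph hji jqxa plk
Hunk 4: at line 2 remove [vvolf,eke] add [cthx,ytapm] -> 8 lines: fnbg qwecs cthx ytapm tpcph hji jqxa plk
Hunk 5: at line 3 remove [tpcph] add [nqcoo,tue,vvp] -> 10 lines: fnbg qwecs cthx ytapm nqcoo tue vvp hji jqxa plk
Hunk 6: at line 8 remove [jqxa] add [xrihv] -> 10 lines: fnbg qwecs cthx ytapm nqcoo tue vvp hji xrihv plk
Hunk 7: at line 2 remove [ytapm] add [yjc,expk] -> 11 lines: fnbg qwecs cthx yjc expk nqcoo tue vvp hji xrihv plk

Answer: fnbg
qwecs
cthx
yjc
expk
nqcoo
tue
vvp
hji
xrihv
plk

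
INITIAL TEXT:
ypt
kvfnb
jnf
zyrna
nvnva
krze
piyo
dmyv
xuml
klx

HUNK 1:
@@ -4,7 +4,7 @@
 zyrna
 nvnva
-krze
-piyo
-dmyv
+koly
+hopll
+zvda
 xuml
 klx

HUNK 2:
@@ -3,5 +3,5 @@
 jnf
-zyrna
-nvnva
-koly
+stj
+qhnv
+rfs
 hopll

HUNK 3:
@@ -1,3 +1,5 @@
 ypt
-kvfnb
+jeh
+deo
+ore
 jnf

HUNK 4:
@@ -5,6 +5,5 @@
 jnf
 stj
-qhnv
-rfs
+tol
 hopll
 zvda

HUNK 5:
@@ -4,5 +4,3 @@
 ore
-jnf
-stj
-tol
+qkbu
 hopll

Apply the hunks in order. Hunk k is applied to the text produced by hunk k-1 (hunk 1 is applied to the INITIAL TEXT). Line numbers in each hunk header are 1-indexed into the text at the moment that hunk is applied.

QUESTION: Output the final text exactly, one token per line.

Answer: ypt
jeh
deo
ore
qkbu
hopll
zvda
xuml
klx

Derivation:
Hunk 1: at line 4 remove [krze,piyo,dmyv] add [koly,hopll,zvda] -> 10 lines: ypt kvfnb jnf zyrna nvnva koly hopll zvda xuml klx
Hunk 2: at line 3 remove [zyrna,nvnva,koly] add [stj,qhnv,rfs] -> 10 lines: ypt kvfnb jnf stj qhnv rfs hopll zvda xuml klx
Hunk 3: at line 1 remove [kvfnb] add [jeh,deo,ore] -> 12 lines: ypt jeh deo ore jnf stj qhnv rfs hopll zvda xuml klx
Hunk 4: at line 5 remove [qhnv,rfs] add [tol] -> 11 lines: ypt jeh deo ore jnf stj tol hopll zvda xuml klx
Hunk 5: at line 4 remove [jnf,stj,tol] add [qkbu] -> 9 lines: ypt jeh deo ore qkbu hopll zvda xuml klx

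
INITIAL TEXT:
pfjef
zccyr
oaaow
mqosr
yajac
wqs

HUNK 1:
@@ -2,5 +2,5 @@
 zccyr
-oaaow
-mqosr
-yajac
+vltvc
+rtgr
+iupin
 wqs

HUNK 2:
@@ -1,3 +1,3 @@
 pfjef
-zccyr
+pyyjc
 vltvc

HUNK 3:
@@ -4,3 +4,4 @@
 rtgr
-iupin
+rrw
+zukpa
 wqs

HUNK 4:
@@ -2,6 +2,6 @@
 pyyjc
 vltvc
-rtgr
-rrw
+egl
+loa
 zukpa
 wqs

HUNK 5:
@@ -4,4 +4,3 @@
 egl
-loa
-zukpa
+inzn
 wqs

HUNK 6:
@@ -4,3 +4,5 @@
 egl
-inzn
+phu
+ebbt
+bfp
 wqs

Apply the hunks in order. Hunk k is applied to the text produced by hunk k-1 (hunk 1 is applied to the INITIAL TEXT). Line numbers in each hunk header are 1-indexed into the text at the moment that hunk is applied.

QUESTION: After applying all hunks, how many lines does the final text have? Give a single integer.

Answer: 8

Derivation:
Hunk 1: at line 2 remove [oaaow,mqosr,yajac] add [vltvc,rtgr,iupin] -> 6 lines: pfjef zccyr vltvc rtgr iupin wqs
Hunk 2: at line 1 remove [zccyr] add [pyyjc] -> 6 lines: pfjef pyyjc vltvc rtgr iupin wqs
Hunk 3: at line 4 remove [iupin] add [rrw,zukpa] -> 7 lines: pfjef pyyjc vltvc rtgr rrw zukpa wqs
Hunk 4: at line 2 remove [rtgr,rrw] add [egl,loa] -> 7 lines: pfjef pyyjc vltvc egl loa zukpa wqs
Hunk 5: at line 4 remove [loa,zukpa] add [inzn] -> 6 lines: pfjef pyyjc vltvc egl inzn wqs
Hunk 6: at line 4 remove [inzn] add [phu,ebbt,bfp] -> 8 lines: pfjef pyyjc vltvc egl phu ebbt bfp wqs
Final line count: 8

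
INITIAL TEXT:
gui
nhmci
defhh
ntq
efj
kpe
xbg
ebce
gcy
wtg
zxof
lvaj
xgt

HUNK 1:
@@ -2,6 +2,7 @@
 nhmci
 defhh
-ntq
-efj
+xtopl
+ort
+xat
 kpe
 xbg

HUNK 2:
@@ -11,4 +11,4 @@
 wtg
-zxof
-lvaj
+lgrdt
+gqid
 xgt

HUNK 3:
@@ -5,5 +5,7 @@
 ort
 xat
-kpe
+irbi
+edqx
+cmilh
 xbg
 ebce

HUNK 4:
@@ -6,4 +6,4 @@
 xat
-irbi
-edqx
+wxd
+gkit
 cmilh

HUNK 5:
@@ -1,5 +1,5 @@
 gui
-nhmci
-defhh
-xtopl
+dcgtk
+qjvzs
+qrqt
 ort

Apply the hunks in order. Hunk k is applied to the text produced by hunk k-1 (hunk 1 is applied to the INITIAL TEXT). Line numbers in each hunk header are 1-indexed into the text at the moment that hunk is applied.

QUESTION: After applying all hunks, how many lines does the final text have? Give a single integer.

Answer: 16

Derivation:
Hunk 1: at line 2 remove [ntq,efj] add [xtopl,ort,xat] -> 14 lines: gui nhmci defhh xtopl ort xat kpe xbg ebce gcy wtg zxof lvaj xgt
Hunk 2: at line 11 remove [zxof,lvaj] add [lgrdt,gqid] -> 14 lines: gui nhmci defhh xtopl ort xat kpe xbg ebce gcy wtg lgrdt gqid xgt
Hunk 3: at line 5 remove [kpe] add [irbi,edqx,cmilh] -> 16 lines: gui nhmci defhh xtopl ort xat irbi edqx cmilh xbg ebce gcy wtg lgrdt gqid xgt
Hunk 4: at line 6 remove [irbi,edqx] add [wxd,gkit] -> 16 lines: gui nhmci defhh xtopl ort xat wxd gkit cmilh xbg ebce gcy wtg lgrdt gqid xgt
Hunk 5: at line 1 remove [nhmci,defhh,xtopl] add [dcgtk,qjvzs,qrqt] -> 16 lines: gui dcgtk qjvzs qrqt ort xat wxd gkit cmilh xbg ebce gcy wtg lgrdt gqid xgt
Final line count: 16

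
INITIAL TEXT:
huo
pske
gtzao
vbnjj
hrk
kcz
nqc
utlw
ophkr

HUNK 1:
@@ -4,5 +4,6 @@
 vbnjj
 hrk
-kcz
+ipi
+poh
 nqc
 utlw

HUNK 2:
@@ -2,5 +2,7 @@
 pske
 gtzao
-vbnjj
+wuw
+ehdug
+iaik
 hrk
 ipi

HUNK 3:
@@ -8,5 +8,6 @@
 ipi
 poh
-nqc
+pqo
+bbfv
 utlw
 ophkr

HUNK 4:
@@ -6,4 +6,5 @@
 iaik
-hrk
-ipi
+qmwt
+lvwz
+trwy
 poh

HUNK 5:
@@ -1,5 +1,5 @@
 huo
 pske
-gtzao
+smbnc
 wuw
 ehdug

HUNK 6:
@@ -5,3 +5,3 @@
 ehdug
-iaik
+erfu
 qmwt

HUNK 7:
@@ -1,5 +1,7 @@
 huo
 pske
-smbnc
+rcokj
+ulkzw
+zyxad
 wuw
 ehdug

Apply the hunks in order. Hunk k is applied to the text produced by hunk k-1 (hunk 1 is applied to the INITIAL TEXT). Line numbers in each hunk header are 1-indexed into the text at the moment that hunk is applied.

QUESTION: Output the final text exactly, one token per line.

Hunk 1: at line 4 remove [kcz] add [ipi,poh] -> 10 lines: huo pske gtzao vbnjj hrk ipi poh nqc utlw ophkr
Hunk 2: at line 2 remove [vbnjj] add [wuw,ehdug,iaik] -> 12 lines: huo pske gtzao wuw ehdug iaik hrk ipi poh nqc utlw ophkr
Hunk 3: at line 8 remove [nqc] add [pqo,bbfv] -> 13 lines: huo pske gtzao wuw ehdug iaik hrk ipi poh pqo bbfv utlw ophkr
Hunk 4: at line 6 remove [hrk,ipi] add [qmwt,lvwz,trwy] -> 14 lines: huo pske gtzao wuw ehdug iaik qmwt lvwz trwy poh pqo bbfv utlw ophkr
Hunk 5: at line 1 remove [gtzao] add [smbnc] -> 14 lines: huo pske smbnc wuw ehdug iaik qmwt lvwz trwy poh pqo bbfv utlw ophkr
Hunk 6: at line 5 remove [iaik] add [erfu] -> 14 lines: huo pske smbnc wuw ehdug erfu qmwt lvwz trwy poh pqo bbfv utlw ophkr
Hunk 7: at line 1 remove [smbnc] add [rcokj,ulkzw,zyxad] -> 16 lines: huo pske rcokj ulkzw zyxad wuw ehdug erfu qmwt lvwz trwy poh pqo bbfv utlw ophkr

Answer: huo
pske
rcokj
ulkzw
zyxad
wuw
ehdug
erfu
qmwt
lvwz
trwy
poh
pqo
bbfv
utlw
ophkr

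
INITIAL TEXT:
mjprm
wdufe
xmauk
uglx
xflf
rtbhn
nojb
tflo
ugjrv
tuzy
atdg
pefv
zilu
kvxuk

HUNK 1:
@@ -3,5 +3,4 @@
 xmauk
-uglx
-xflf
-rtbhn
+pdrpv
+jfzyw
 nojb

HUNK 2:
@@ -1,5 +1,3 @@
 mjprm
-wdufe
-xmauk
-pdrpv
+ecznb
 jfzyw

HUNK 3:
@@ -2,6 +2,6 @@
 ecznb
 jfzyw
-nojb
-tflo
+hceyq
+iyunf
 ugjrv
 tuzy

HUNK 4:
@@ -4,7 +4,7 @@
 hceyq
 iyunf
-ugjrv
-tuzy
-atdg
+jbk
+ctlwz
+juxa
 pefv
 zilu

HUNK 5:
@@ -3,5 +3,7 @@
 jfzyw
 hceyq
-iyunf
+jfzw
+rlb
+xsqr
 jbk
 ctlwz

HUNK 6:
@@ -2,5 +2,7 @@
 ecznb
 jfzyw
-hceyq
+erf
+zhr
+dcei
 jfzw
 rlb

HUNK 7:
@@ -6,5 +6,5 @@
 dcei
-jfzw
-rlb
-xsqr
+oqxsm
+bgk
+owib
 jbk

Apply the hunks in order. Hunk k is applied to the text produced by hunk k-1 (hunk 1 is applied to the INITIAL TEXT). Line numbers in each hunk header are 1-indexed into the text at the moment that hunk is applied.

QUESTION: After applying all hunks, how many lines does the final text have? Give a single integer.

Answer: 15

Derivation:
Hunk 1: at line 3 remove [uglx,xflf,rtbhn] add [pdrpv,jfzyw] -> 13 lines: mjprm wdufe xmauk pdrpv jfzyw nojb tflo ugjrv tuzy atdg pefv zilu kvxuk
Hunk 2: at line 1 remove [wdufe,xmauk,pdrpv] add [ecznb] -> 11 lines: mjprm ecznb jfzyw nojb tflo ugjrv tuzy atdg pefv zilu kvxuk
Hunk 3: at line 2 remove [nojb,tflo] add [hceyq,iyunf] -> 11 lines: mjprm ecznb jfzyw hceyq iyunf ugjrv tuzy atdg pefv zilu kvxuk
Hunk 4: at line 4 remove [ugjrv,tuzy,atdg] add [jbk,ctlwz,juxa] -> 11 lines: mjprm ecznb jfzyw hceyq iyunf jbk ctlwz juxa pefv zilu kvxuk
Hunk 5: at line 3 remove [iyunf] add [jfzw,rlb,xsqr] -> 13 lines: mjprm ecznb jfzyw hceyq jfzw rlb xsqr jbk ctlwz juxa pefv zilu kvxuk
Hunk 6: at line 2 remove [hceyq] add [erf,zhr,dcei] -> 15 lines: mjprm ecznb jfzyw erf zhr dcei jfzw rlb xsqr jbk ctlwz juxa pefv zilu kvxuk
Hunk 7: at line 6 remove [jfzw,rlb,xsqr] add [oqxsm,bgk,owib] -> 15 lines: mjprm ecznb jfzyw erf zhr dcei oqxsm bgk owib jbk ctlwz juxa pefv zilu kvxuk
Final line count: 15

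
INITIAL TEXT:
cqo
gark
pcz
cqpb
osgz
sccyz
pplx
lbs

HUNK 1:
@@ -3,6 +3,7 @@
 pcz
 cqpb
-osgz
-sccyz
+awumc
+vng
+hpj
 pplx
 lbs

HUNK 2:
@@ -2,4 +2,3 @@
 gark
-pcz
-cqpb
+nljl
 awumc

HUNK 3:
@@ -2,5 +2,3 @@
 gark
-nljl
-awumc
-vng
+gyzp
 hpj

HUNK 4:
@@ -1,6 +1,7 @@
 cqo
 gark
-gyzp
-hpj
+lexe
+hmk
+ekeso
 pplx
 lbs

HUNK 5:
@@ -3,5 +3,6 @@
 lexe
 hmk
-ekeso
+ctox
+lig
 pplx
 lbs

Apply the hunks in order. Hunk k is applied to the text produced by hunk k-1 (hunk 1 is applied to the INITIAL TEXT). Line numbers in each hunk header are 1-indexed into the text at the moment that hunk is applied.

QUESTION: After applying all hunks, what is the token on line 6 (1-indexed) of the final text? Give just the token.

Hunk 1: at line 3 remove [osgz,sccyz] add [awumc,vng,hpj] -> 9 lines: cqo gark pcz cqpb awumc vng hpj pplx lbs
Hunk 2: at line 2 remove [pcz,cqpb] add [nljl] -> 8 lines: cqo gark nljl awumc vng hpj pplx lbs
Hunk 3: at line 2 remove [nljl,awumc,vng] add [gyzp] -> 6 lines: cqo gark gyzp hpj pplx lbs
Hunk 4: at line 1 remove [gyzp,hpj] add [lexe,hmk,ekeso] -> 7 lines: cqo gark lexe hmk ekeso pplx lbs
Hunk 5: at line 3 remove [ekeso] add [ctox,lig] -> 8 lines: cqo gark lexe hmk ctox lig pplx lbs
Final line 6: lig

Answer: lig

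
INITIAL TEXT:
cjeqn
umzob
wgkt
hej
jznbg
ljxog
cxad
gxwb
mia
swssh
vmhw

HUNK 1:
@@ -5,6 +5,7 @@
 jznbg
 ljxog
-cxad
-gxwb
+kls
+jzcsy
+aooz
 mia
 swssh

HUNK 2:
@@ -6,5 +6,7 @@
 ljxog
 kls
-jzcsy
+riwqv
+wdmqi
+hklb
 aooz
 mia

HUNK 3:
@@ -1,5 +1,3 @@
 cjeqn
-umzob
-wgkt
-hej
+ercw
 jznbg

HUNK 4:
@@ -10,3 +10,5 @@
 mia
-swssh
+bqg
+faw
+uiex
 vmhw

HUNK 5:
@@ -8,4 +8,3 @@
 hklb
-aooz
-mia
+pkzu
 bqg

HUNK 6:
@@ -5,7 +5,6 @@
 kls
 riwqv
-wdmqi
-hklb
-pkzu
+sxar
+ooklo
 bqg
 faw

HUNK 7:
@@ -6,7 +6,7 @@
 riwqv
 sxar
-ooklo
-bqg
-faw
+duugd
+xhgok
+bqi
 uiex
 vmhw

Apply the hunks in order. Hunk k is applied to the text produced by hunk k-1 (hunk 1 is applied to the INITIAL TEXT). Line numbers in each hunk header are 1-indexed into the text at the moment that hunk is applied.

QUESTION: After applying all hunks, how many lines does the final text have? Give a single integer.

Answer: 12

Derivation:
Hunk 1: at line 5 remove [cxad,gxwb] add [kls,jzcsy,aooz] -> 12 lines: cjeqn umzob wgkt hej jznbg ljxog kls jzcsy aooz mia swssh vmhw
Hunk 2: at line 6 remove [jzcsy] add [riwqv,wdmqi,hklb] -> 14 lines: cjeqn umzob wgkt hej jznbg ljxog kls riwqv wdmqi hklb aooz mia swssh vmhw
Hunk 3: at line 1 remove [umzob,wgkt,hej] add [ercw] -> 12 lines: cjeqn ercw jznbg ljxog kls riwqv wdmqi hklb aooz mia swssh vmhw
Hunk 4: at line 10 remove [swssh] add [bqg,faw,uiex] -> 14 lines: cjeqn ercw jznbg ljxog kls riwqv wdmqi hklb aooz mia bqg faw uiex vmhw
Hunk 5: at line 8 remove [aooz,mia] add [pkzu] -> 13 lines: cjeqn ercw jznbg ljxog kls riwqv wdmqi hklb pkzu bqg faw uiex vmhw
Hunk 6: at line 5 remove [wdmqi,hklb,pkzu] add [sxar,ooklo] -> 12 lines: cjeqn ercw jznbg ljxog kls riwqv sxar ooklo bqg faw uiex vmhw
Hunk 7: at line 6 remove [ooklo,bqg,faw] add [duugd,xhgok,bqi] -> 12 lines: cjeqn ercw jznbg ljxog kls riwqv sxar duugd xhgok bqi uiex vmhw
Final line count: 12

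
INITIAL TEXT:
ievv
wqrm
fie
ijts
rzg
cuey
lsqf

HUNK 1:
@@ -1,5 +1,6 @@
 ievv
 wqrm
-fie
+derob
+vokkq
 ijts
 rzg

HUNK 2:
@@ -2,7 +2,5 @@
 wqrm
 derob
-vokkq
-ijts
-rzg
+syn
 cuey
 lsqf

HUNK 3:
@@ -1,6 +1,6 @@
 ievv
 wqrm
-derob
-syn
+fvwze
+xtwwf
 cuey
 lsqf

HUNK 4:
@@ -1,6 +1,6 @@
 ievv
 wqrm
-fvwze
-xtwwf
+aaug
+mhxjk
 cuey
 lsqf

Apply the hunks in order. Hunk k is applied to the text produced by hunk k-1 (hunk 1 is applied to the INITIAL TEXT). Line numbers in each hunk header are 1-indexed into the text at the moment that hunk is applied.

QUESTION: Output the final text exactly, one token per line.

Answer: ievv
wqrm
aaug
mhxjk
cuey
lsqf

Derivation:
Hunk 1: at line 1 remove [fie] add [derob,vokkq] -> 8 lines: ievv wqrm derob vokkq ijts rzg cuey lsqf
Hunk 2: at line 2 remove [vokkq,ijts,rzg] add [syn] -> 6 lines: ievv wqrm derob syn cuey lsqf
Hunk 3: at line 1 remove [derob,syn] add [fvwze,xtwwf] -> 6 lines: ievv wqrm fvwze xtwwf cuey lsqf
Hunk 4: at line 1 remove [fvwze,xtwwf] add [aaug,mhxjk] -> 6 lines: ievv wqrm aaug mhxjk cuey lsqf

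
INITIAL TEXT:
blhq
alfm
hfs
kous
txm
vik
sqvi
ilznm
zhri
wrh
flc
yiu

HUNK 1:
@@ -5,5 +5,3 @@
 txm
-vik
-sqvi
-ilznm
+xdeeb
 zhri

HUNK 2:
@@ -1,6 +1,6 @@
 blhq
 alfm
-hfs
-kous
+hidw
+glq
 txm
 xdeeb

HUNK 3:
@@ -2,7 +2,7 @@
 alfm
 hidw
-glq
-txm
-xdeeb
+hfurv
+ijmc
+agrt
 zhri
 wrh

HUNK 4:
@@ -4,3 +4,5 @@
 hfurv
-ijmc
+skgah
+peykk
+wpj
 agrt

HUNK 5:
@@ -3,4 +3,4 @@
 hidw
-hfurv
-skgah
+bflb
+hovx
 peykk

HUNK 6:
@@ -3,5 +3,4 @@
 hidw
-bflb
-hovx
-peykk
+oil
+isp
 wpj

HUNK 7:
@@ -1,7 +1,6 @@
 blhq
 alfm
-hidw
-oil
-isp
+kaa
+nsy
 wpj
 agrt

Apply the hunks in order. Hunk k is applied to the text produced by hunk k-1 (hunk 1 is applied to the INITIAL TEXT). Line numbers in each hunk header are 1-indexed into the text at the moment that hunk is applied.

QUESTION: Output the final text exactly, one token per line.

Answer: blhq
alfm
kaa
nsy
wpj
agrt
zhri
wrh
flc
yiu

Derivation:
Hunk 1: at line 5 remove [vik,sqvi,ilznm] add [xdeeb] -> 10 lines: blhq alfm hfs kous txm xdeeb zhri wrh flc yiu
Hunk 2: at line 1 remove [hfs,kous] add [hidw,glq] -> 10 lines: blhq alfm hidw glq txm xdeeb zhri wrh flc yiu
Hunk 3: at line 2 remove [glq,txm,xdeeb] add [hfurv,ijmc,agrt] -> 10 lines: blhq alfm hidw hfurv ijmc agrt zhri wrh flc yiu
Hunk 4: at line 4 remove [ijmc] add [skgah,peykk,wpj] -> 12 lines: blhq alfm hidw hfurv skgah peykk wpj agrt zhri wrh flc yiu
Hunk 5: at line 3 remove [hfurv,skgah] add [bflb,hovx] -> 12 lines: blhq alfm hidw bflb hovx peykk wpj agrt zhri wrh flc yiu
Hunk 6: at line 3 remove [bflb,hovx,peykk] add [oil,isp] -> 11 lines: blhq alfm hidw oil isp wpj agrt zhri wrh flc yiu
Hunk 7: at line 1 remove [hidw,oil,isp] add [kaa,nsy] -> 10 lines: blhq alfm kaa nsy wpj agrt zhri wrh flc yiu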